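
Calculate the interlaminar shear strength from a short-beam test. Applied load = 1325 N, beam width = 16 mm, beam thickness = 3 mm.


ILSS = 3F/(4bh) = 3*1325/(4*16*3) = 20.7 MPa

20.7 MPa


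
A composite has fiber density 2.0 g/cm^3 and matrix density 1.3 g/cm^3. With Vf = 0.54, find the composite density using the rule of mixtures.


rho_c = rho_f*Vf + rho_m*(1-Vf) = 2.0*0.54 + 1.3*0.46 = 1.678 g/cm^3

1.678 g/cm^3


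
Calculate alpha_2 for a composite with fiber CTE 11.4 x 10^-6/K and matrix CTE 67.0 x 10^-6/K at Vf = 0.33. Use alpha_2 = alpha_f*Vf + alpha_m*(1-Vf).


alpha_2 = alpha_f*Vf + alpha_m*(1-Vf) = 11.4*0.33 + 67.0*0.67 = 48.7 x 10^-6/K

48.7 x 10^-6/K


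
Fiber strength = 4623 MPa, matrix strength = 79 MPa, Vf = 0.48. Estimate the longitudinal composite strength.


sigma_1 = sigma_f*Vf + sigma_m*(1-Vf) = 4623*0.48 + 79*0.52 = 2260.1 MPa

2260.1 MPa


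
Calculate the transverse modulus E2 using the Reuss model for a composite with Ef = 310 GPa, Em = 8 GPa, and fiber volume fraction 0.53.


1/E2 = Vf/Ef + (1-Vf)/Em = 0.53/310 + 0.47/8
E2 = 16.54 GPa

16.54 GPa


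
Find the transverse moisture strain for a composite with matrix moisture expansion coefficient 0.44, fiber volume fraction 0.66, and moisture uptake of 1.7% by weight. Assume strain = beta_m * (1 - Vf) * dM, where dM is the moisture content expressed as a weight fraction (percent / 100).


dM = 1.7/100 = 0.017
strain = beta_m * (1-Vf) * dM = 0.44 * 0.34 * 0.017 = 0.0025432

0.0025432


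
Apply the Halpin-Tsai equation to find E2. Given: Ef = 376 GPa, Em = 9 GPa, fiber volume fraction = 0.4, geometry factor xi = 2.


eta = (Ef/Em - 1)/(Ef/Em + xi) = (41.7778 - 1)/(41.7778 + 2) = 0.9315
E2 = Em*(1+xi*eta*Vf)/(1-eta*Vf) = 25.03 GPa

25.03 GPa


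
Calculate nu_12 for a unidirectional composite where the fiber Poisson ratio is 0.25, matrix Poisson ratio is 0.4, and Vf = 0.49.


nu_12 = nu_f*Vf + nu_m*(1-Vf) = 0.25*0.49 + 0.4*0.51 = 0.3265

0.3265


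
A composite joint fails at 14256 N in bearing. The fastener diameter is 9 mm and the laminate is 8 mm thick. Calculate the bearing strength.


sigma_br = F/(d*h) = 14256/(9*8) = 198.0 MPa

198.0 MPa


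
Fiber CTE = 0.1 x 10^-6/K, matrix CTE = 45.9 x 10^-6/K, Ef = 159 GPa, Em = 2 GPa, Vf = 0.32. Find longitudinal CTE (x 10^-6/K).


E1 = Ef*Vf + Em*(1-Vf) = 52.24
alpha_1 = (alpha_f*Ef*Vf + alpha_m*Em*(1-Vf))/E1 = 1.29 x 10^-6/K

1.29 x 10^-6/K


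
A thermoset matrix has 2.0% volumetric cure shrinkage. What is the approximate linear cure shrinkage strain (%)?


Linear shrinkage ≈ vol_shrink/3 = 2.0/3 = 0.667%

0.667%


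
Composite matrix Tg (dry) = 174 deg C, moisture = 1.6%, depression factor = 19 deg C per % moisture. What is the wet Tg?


Tg_wet = Tg_dry - k*moisture = 174 - 19*1.6 = 143.6 deg C

143.6 deg C


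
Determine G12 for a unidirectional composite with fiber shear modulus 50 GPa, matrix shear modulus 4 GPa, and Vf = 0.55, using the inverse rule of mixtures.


1/G12 = Vf/Gf + (1-Vf)/Gm = 0.55/50 + 0.45/4
G12 = 8.1 GPa

8.1 GPa


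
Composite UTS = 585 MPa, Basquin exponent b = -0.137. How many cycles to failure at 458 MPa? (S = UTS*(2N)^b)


N = 0.5 * (S/UTS)^(1/b) = 0.5 * (458/585)^(1/-0.137) = 2.9841 cycles

2.9841 cycles


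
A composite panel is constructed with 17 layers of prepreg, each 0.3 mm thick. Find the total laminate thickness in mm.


h = n * t_ply = 17 * 0.3 = 5.1 mm

5.1 mm


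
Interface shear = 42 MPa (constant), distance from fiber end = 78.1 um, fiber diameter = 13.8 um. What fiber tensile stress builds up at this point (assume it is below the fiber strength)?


Force balance: sigma_f * (pi*d^2/4) = tau * (pi*d) * x  ->  sigma_f = 4 * tau * x / d
sigma_f = 4 * 42 * 78.1 / 13.8 = 950.8 MPa

950.8 MPa


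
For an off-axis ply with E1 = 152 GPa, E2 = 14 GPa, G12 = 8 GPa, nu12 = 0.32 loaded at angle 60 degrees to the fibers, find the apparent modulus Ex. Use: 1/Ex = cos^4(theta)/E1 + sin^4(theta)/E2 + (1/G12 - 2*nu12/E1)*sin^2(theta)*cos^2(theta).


cos^4(60) = 0.0625, sin^4(60) = 0.5625, sin^2(60)*cos^2(60) = 0.1875
1/G12 - 2*nu12/E1 = 1/8 - 2*0.32/152 = 0.120789 GPa^-1
1/Ex = 0.0625/152 + 0.5625/14 + 0.120789*0.1875 = 0.0632378 GPa^-1
Ex = 15.81 GPa

15.81 GPa


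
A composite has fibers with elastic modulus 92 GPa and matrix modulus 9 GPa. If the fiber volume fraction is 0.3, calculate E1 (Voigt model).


E1 = Ef*Vf + Em*(1-Vf) = 92*0.3 + 9*0.7 = 33.9 GPa

33.9 GPa


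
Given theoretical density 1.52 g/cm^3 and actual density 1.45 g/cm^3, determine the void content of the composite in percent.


Void% = (rho_theo - rho_actual)/rho_theo * 100 = (1.52 - 1.45)/1.52 * 100 = 4.61%

4.61%


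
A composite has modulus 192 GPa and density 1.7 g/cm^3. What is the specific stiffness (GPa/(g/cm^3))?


Specific stiffness = E/rho = 192/1.7 = 112.9 GPa/(g/cm^3)

112.9 GPa/(g/cm^3)


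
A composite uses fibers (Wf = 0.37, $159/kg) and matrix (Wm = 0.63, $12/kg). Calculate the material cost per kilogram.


Cost = cost_f*Wf + cost_m*Wm = 159*0.37 + 12*0.63 = $66.39/kg

$66.39/kg


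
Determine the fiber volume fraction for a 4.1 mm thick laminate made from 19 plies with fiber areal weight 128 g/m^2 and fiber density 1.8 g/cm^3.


Vf = n * FAW / (rho_f * h * 1000) = 19 * 128 / (1.8 * 4.1 * 1000) = 0.3295

0.3295


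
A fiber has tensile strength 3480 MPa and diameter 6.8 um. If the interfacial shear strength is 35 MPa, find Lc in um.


Lc = sigma_f * d / (2 * tau_i) = 3480 * 6.8 / (2 * 35) = 338.1 um

338.1 um


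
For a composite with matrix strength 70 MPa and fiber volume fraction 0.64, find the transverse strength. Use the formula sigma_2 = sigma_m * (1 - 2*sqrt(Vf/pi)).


factor = 1 - 2*sqrt(0.64/pi) = 0.0973
sigma_2 = 70 * 0.0973 = 6.81 MPa

6.81 MPa


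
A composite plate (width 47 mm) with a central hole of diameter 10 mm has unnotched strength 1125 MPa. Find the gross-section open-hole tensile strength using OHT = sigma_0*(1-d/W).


OHT = sigma_0*(1-d/W) = 1125*(1-10/47) = 885.6 MPa

885.6 MPa


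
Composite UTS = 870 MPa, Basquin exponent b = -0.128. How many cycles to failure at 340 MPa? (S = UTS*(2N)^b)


N = 0.5 * (S/UTS)^(1/b) = 0.5 * (340/870)^(1/-0.128) = 770.5221 cycles

770.5221 cycles


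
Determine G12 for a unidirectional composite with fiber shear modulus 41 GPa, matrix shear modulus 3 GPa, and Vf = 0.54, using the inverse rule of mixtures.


1/G12 = Vf/Gf + (1-Vf)/Gm = 0.54/41 + 0.46/3
G12 = 6.01 GPa

6.01 GPa


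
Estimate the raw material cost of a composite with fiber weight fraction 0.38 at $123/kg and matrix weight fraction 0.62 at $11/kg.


Cost = cost_f*Wf + cost_m*Wm = 123*0.38 + 11*0.62 = $53.56/kg

$53.56/kg


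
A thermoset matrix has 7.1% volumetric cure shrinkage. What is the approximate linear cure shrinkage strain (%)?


Linear shrinkage ≈ vol_shrink/3 = 7.1/3 = 2.367%

2.367%


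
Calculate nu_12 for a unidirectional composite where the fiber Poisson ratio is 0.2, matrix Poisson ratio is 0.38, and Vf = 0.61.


nu_12 = nu_f*Vf + nu_m*(1-Vf) = 0.2*0.61 + 0.38*0.39 = 0.2702

0.2702


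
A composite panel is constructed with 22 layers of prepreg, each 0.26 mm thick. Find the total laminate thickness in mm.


h = n * t_ply = 22 * 0.26 = 5.72 mm

5.72 mm


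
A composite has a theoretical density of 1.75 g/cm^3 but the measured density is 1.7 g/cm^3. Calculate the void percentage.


Void% = (rho_theo - rho_actual)/rho_theo * 100 = (1.75 - 1.7)/1.75 * 100 = 2.86%

2.86%


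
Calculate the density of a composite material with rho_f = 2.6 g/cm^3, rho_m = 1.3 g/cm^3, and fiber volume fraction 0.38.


rho_c = rho_f*Vf + rho_m*(1-Vf) = 2.6*0.38 + 1.3*0.62 = 1.794 g/cm^3

1.794 g/cm^3


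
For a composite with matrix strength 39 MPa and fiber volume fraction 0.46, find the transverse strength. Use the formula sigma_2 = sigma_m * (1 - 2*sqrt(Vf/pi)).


factor = 1 - 2*sqrt(0.46/pi) = 0.2347
sigma_2 = 39 * 0.2347 = 9.15 MPa

9.15 MPa


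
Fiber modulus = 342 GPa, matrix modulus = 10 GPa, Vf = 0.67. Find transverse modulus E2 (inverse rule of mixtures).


1/E2 = Vf/Ef + (1-Vf)/Em = 0.67/342 + 0.33/10
E2 = 28.6 GPa

28.6 GPa


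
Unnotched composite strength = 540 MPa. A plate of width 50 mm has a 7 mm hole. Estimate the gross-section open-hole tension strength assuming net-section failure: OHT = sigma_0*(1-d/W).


OHT = sigma_0*(1-d/W) = 540*(1-7/50) = 464.4 MPa

464.4 MPa


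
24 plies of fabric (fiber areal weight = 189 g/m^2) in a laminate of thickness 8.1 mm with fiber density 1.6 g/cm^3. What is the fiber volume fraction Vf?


Vf = n * FAW / (rho_f * h * 1000) = 24 * 189 / (1.6 * 8.1 * 1000) = 0.35

0.35


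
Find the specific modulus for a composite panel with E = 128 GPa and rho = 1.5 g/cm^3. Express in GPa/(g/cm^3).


Specific stiffness = E/rho = 128/1.5 = 85.3 GPa/(g/cm^3)

85.3 GPa/(g/cm^3)


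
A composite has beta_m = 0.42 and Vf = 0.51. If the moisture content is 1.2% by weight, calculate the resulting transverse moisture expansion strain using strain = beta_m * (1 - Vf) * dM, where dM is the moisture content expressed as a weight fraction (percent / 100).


dM = 1.2/100 = 0.012
strain = beta_m * (1-Vf) * dM = 0.42 * 0.49 * 0.012 = 0.0024696

0.0024696


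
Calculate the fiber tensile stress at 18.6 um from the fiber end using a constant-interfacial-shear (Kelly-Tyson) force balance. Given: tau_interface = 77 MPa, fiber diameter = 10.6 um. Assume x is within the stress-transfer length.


Force balance: sigma_f * (pi*d^2/4) = tau * (pi*d) * x  ->  sigma_f = 4 * tau * x / d
sigma_f = 4 * 77 * 18.6 / 10.6 = 540.5 MPa

540.5 MPa


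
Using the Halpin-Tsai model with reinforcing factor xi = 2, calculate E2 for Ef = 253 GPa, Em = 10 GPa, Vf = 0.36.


eta = (Ef/Em - 1)/(Ef/Em + xi) = (25.3 - 1)/(25.3 + 2) = 0.8901
E2 = Em*(1+xi*eta*Vf)/(1-eta*Vf) = 24.15 GPa

24.15 GPa


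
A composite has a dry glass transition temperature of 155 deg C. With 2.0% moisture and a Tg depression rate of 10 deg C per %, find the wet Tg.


Tg_wet = Tg_dry - k*moisture = 155 - 10*2.0 = 135.0 deg C

135.0 deg C


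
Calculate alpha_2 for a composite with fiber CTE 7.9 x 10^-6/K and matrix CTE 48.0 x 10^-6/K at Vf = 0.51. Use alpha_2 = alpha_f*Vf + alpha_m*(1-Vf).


alpha_2 = alpha_f*Vf + alpha_m*(1-Vf) = 7.9*0.51 + 48.0*0.49 = 27.5 x 10^-6/K

27.5 x 10^-6/K


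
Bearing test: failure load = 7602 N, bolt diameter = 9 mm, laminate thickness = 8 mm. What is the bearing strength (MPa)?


sigma_br = F/(d*h) = 7602/(9*8) = 105.6 MPa

105.6 MPa


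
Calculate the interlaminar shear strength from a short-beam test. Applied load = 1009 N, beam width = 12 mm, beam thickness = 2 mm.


ILSS = 3F/(4bh) = 3*1009/(4*12*2) = 31.53 MPa

31.53 MPa


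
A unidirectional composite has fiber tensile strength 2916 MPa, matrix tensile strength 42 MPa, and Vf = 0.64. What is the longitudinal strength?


sigma_1 = sigma_f*Vf + sigma_m*(1-Vf) = 2916*0.64 + 42*0.36 = 1881.4 MPa

1881.4 MPa


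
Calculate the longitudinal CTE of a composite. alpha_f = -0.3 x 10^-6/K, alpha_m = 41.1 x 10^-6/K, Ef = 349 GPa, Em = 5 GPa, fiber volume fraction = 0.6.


E1 = Ef*Vf + Em*(1-Vf) = 211.4
alpha_1 = (alpha_f*Ef*Vf + alpha_m*Em*(1-Vf))/E1 = 0.09 x 10^-6/K

0.09 x 10^-6/K


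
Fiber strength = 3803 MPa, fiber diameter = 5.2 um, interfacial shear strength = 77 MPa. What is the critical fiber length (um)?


Lc = sigma_f * d / (2 * tau_i) = 3803 * 5.2 / (2 * 77) = 128.4 um

128.4 um


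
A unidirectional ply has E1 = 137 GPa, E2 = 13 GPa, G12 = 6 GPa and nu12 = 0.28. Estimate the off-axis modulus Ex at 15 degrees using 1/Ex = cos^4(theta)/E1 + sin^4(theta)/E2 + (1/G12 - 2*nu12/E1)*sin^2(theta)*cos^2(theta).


cos^4(15) = 0.870513, sin^4(15) = 0.004487, sin^2(15)*cos^2(15) = 0.0625
1/G12 - 2*nu12/E1 = 1/6 - 2*0.28/137 = 0.162579 GPa^-1
1/Ex = 0.870513/137 + 0.004487/13 + 0.162579*0.0625 = 0.0168605 GPa^-1
Ex = 59.31 GPa

59.31 GPa


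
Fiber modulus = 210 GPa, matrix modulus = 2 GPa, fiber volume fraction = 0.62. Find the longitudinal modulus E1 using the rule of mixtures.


E1 = Ef*Vf + Em*(1-Vf) = 210*0.62 + 2*0.38 = 130.96 GPa

130.96 GPa


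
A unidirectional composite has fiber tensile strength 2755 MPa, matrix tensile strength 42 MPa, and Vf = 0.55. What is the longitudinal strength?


sigma_1 = sigma_f*Vf + sigma_m*(1-Vf) = 2755*0.55 + 42*0.45 = 1534.2 MPa

1534.2 MPa


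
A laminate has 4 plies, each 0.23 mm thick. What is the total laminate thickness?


h = n * t_ply = 4 * 0.23 = 0.92 mm

0.92 mm


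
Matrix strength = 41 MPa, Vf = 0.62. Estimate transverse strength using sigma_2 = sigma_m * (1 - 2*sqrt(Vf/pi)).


factor = 1 - 2*sqrt(0.62/pi) = 0.1115
sigma_2 = 41 * 0.1115 = 4.57 MPa

4.57 MPa


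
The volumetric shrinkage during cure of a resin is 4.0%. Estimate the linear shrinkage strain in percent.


Linear shrinkage ≈ vol_shrink/3 = 4.0/3 = 1.333%

1.333%


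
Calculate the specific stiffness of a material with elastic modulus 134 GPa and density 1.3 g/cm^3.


Specific stiffness = E/rho = 134/1.3 = 103.1 GPa/(g/cm^3)

103.1 GPa/(g/cm^3)


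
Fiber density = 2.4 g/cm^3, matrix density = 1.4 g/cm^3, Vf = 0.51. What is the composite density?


rho_c = rho_f*Vf + rho_m*(1-Vf) = 2.4*0.51 + 1.4*0.49 = 1.91 g/cm^3

1.91 g/cm^3


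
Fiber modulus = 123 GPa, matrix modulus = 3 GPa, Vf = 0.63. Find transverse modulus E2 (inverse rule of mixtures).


1/E2 = Vf/Ef + (1-Vf)/Em = 0.63/123 + 0.37/3
E2 = 7.78 GPa

7.78 GPa


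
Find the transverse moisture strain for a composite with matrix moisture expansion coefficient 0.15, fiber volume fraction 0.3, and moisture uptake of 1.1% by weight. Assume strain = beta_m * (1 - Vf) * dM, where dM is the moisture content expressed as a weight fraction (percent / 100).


dM = 1.1/100 = 0.011
strain = beta_m * (1-Vf) * dM = 0.15 * 0.7 * 0.011 = 0.001155

0.001155


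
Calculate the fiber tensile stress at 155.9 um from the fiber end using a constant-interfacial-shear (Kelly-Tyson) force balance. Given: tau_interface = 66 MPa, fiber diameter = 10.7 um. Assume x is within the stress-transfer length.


Force balance: sigma_f * (pi*d^2/4) = tau * (pi*d) * x  ->  sigma_f = 4 * tau * x / d
sigma_f = 4 * 66 * 155.9 / 10.7 = 3846.5 MPa

3846.5 MPa


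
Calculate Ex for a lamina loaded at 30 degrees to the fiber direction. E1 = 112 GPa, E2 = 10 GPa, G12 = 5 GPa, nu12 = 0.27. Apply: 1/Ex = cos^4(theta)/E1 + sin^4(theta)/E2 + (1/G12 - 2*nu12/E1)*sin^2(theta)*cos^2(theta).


cos^4(30) = 0.5625, sin^4(30) = 0.0625, sin^2(30)*cos^2(30) = 0.1875
1/G12 - 2*nu12/E1 = 1/5 - 2*0.27/112 = 0.195179 GPa^-1
1/Ex = 0.5625/112 + 0.0625/10 + 0.195179*0.1875 = 0.0478683 GPa^-1
Ex = 20.89 GPa

20.89 GPa


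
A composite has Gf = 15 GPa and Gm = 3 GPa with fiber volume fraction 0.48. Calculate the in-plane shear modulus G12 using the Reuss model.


1/G12 = Vf/Gf + (1-Vf)/Gm = 0.48/15 + 0.52/3
G12 = 4.87 GPa

4.87 GPa


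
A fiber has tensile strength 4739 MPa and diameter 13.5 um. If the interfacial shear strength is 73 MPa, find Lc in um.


Lc = sigma_f * d / (2 * tau_i) = 4739 * 13.5 / (2 * 73) = 438.2 um

438.2 um


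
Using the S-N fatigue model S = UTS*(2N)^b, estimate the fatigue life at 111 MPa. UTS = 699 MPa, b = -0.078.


N = 0.5 * (S/UTS)^(1/b) = 0.5 * (111/699)^(1/-0.078) = 8.8011e+09 cycles

8.8011e+09 cycles


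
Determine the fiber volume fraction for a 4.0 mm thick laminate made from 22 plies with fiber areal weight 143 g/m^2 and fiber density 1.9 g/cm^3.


Vf = n * FAW / (rho_f * h * 1000) = 22 * 143 / (1.9 * 4.0 * 1000) = 0.4139

0.4139


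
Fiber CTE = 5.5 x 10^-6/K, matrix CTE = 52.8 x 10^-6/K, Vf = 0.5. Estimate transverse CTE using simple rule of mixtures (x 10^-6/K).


alpha_2 = alpha_f*Vf + alpha_m*(1-Vf) = 5.5*0.5 + 52.8*0.5 = 29.2 x 10^-6/K

29.2 x 10^-6/K


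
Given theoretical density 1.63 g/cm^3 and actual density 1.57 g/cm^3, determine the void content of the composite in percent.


Void% = (rho_theo - rho_actual)/rho_theo * 100 = (1.63 - 1.57)/1.63 * 100 = 3.68%

3.68%


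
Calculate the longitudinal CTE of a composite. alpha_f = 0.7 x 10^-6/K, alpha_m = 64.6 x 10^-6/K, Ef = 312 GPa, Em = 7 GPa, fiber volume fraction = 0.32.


E1 = Ef*Vf + Em*(1-Vf) = 104.6
alpha_1 = (alpha_f*Ef*Vf + alpha_m*Em*(1-Vf))/E1 = 3.61 x 10^-6/K

3.61 x 10^-6/K


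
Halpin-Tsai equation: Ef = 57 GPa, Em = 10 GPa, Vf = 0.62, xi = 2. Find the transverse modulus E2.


eta = (Ef/Em - 1)/(Ef/Em + xi) = (5.7 - 1)/(5.7 + 2) = 0.6104
E2 = Em*(1+xi*eta*Vf)/(1-eta*Vf) = 28.27 GPa

28.27 GPa


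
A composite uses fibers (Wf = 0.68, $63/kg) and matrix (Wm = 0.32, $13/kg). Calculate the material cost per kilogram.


Cost = cost_f*Wf + cost_m*Wm = 63*0.68 + 13*0.32 = $47.0/kg

$47.0/kg


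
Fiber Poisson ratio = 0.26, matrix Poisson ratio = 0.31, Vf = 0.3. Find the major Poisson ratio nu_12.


nu_12 = nu_f*Vf + nu_m*(1-Vf) = 0.26*0.3 + 0.31*0.7 = 0.295

0.295


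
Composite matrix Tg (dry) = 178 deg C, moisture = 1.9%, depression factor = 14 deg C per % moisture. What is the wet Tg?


Tg_wet = Tg_dry - k*moisture = 178 - 14*1.9 = 151.4 deg C

151.4 deg C


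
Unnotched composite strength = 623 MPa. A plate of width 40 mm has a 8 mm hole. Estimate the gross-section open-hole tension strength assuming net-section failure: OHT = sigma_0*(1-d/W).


OHT = sigma_0*(1-d/W) = 623*(1-8/40) = 498.4 MPa

498.4 MPa


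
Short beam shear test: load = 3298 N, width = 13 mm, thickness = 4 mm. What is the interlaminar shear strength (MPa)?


ILSS = 3F/(4bh) = 3*3298/(4*13*4) = 47.57 MPa

47.57 MPa


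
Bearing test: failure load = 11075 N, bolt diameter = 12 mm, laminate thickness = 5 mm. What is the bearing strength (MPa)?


sigma_br = F/(d*h) = 11075/(12*5) = 184.6 MPa

184.6 MPa


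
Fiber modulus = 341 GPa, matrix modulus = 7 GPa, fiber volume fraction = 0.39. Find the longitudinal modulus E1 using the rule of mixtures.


E1 = Ef*Vf + Em*(1-Vf) = 341*0.39 + 7*0.61 = 137.26 GPa

137.26 GPa


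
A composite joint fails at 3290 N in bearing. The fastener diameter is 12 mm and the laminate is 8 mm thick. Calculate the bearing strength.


sigma_br = F/(d*h) = 3290/(12*8) = 34.3 MPa

34.3 MPa


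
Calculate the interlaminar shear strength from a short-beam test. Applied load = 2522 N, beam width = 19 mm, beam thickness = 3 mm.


ILSS = 3F/(4bh) = 3*2522/(4*19*3) = 33.18 MPa

33.18 MPa


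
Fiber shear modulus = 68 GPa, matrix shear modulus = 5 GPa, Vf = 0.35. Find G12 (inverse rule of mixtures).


1/G12 = Vf/Gf + (1-Vf)/Gm = 0.35/68 + 0.65/5
G12 = 7.4 GPa

7.4 GPa


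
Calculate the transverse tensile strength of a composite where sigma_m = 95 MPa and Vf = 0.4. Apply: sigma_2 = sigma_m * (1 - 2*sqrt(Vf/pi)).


factor = 1 - 2*sqrt(0.4/pi) = 0.2864
sigma_2 = 95 * 0.2864 = 27.2 MPa

27.2 MPa


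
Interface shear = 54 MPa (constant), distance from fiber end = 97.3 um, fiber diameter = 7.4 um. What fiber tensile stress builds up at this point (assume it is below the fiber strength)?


Force balance: sigma_f * (pi*d^2/4) = tau * (pi*d) * x  ->  sigma_f = 4 * tau * x / d
sigma_f = 4 * 54 * 97.3 / 7.4 = 2840.1 MPa

2840.1 MPa


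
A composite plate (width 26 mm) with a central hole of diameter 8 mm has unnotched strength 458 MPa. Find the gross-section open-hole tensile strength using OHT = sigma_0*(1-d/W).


OHT = sigma_0*(1-d/W) = 458*(1-8/26) = 317.1 MPa

317.1 MPa


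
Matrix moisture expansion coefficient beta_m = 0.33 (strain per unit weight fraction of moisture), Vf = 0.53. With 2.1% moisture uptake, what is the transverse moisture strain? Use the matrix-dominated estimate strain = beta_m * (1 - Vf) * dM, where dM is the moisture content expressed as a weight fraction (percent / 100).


dM = 2.1/100 = 0.021
strain = beta_m * (1-Vf) * dM = 0.33 * 0.47 * 0.021 = 0.0032571

0.0032571


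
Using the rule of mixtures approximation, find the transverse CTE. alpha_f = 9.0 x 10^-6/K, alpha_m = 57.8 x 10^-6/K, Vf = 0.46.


alpha_2 = alpha_f*Vf + alpha_m*(1-Vf) = 9.0*0.46 + 57.8*0.54 = 35.4 x 10^-6/K

35.4 x 10^-6/K


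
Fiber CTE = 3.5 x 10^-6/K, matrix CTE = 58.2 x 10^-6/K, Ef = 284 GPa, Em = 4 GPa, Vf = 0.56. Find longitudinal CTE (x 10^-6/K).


E1 = Ef*Vf + Em*(1-Vf) = 160.8
alpha_1 = (alpha_f*Ef*Vf + alpha_m*Em*(1-Vf))/E1 = 4.1 x 10^-6/K

4.1 x 10^-6/K


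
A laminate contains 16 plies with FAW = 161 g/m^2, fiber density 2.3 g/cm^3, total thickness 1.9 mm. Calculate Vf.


Vf = n * FAW / (rho_f * h * 1000) = 16 * 161 / (2.3 * 1.9 * 1000) = 0.5895

0.5895


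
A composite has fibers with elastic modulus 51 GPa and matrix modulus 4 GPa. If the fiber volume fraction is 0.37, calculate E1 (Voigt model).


E1 = Ef*Vf + Em*(1-Vf) = 51*0.37 + 4*0.63 = 21.39 GPa

21.39 GPa


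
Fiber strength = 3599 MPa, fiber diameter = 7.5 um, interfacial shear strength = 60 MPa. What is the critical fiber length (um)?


Lc = sigma_f * d / (2 * tau_i) = 3599 * 7.5 / (2 * 60) = 224.9 um

224.9 um


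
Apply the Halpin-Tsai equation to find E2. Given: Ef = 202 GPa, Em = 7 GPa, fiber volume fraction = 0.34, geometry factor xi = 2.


eta = (Ef/Em - 1)/(Ef/Em + xi) = (28.8571 - 1)/(28.8571 + 2) = 0.9028
E2 = Em*(1+xi*eta*Vf)/(1-eta*Vf) = 16.3 GPa

16.3 GPa


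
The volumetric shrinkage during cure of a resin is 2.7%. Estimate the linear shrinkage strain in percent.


Linear shrinkage ≈ vol_shrink/3 = 2.7/3 = 0.9%

0.9%


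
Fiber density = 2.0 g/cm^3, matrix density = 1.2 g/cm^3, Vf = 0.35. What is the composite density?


rho_c = rho_f*Vf + rho_m*(1-Vf) = 2.0*0.35 + 1.2*0.65 = 1.48 g/cm^3

1.48 g/cm^3


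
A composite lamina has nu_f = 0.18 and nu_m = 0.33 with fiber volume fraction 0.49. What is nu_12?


nu_12 = nu_f*Vf + nu_m*(1-Vf) = 0.18*0.49 + 0.33*0.51 = 0.2565

0.2565


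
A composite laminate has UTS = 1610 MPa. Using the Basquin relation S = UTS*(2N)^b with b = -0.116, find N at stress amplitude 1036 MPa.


N = 0.5 * (S/UTS)^(1/b) = 0.5 * (1036/1610)^(1/-0.116) = 22.3635 cycles

22.3635 cycles


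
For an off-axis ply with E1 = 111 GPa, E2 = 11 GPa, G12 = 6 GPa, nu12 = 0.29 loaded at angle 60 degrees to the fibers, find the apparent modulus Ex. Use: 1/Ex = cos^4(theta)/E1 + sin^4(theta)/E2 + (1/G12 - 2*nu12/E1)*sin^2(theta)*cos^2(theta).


cos^4(60) = 0.0625, sin^4(60) = 0.5625, sin^2(60)*cos^2(60) = 0.1875
1/G12 - 2*nu12/E1 = 1/6 - 2*0.29/111 = 0.161441 GPa^-1
1/Ex = 0.0625/111 + 0.5625/11 + 0.161441*0.1875 = 0.0819697 GPa^-1
Ex = 12.2 GPa

12.2 GPa


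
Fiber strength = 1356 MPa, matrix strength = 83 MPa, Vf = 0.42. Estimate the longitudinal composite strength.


sigma_1 = sigma_f*Vf + sigma_m*(1-Vf) = 1356*0.42 + 83*0.58 = 617.7 MPa

617.7 MPa


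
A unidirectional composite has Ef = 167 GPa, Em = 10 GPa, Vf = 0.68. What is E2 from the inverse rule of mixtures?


1/E2 = Vf/Ef + (1-Vf)/Em = 0.68/167 + 0.32/10
E2 = 27.72 GPa

27.72 GPa


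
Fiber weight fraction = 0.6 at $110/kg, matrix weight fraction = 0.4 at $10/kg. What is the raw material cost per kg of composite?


Cost = cost_f*Wf + cost_m*Wm = 110*0.6 + 10*0.4 = $70.0/kg

$70.0/kg


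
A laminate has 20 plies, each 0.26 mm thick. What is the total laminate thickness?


h = n * t_ply = 20 * 0.26 = 5.2 mm

5.2 mm


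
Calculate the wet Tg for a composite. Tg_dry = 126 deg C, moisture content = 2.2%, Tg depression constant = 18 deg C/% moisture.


Tg_wet = Tg_dry - k*moisture = 126 - 18*2.2 = 86.4 deg C

86.4 deg C


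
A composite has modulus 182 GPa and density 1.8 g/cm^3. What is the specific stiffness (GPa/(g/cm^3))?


Specific stiffness = E/rho = 182/1.8 = 101.1 GPa/(g/cm^3)

101.1 GPa/(g/cm^3)


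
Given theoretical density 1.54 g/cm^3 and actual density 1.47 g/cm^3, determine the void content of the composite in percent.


Void% = (rho_theo - rho_actual)/rho_theo * 100 = (1.54 - 1.47)/1.54 * 100 = 4.55%

4.55%


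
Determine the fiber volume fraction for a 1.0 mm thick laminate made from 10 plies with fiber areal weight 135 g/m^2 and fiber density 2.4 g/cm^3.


Vf = n * FAW / (rho_f * h * 1000) = 10 * 135 / (2.4 * 1.0 * 1000) = 0.5625

0.5625


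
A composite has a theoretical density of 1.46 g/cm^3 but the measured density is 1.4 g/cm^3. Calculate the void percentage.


Void% = (rho_theo - rho_actual)/rho_theo * 100 = (1.46 - 1.4)/1.46 * 100 = 4.11%

4.11%


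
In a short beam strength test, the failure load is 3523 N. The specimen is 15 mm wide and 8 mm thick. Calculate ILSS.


ILSS = 3F/(4bh) = 3*3523/(4*15*8) = 22.02 MPa

22.02 MPa


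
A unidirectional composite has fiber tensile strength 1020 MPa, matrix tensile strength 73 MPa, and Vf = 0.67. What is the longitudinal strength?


sigma_1 = sigma_f*Vf + sigma_m*(1-Vf) = 1020*0.67 + 73*0.33 = 707.5 MPa

707.5 MPa


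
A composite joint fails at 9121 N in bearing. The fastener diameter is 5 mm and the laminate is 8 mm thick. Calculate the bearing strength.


sigma_br = F/(d*h) = 9121/(5*8) = 228.0 MPa

228.0 MPa


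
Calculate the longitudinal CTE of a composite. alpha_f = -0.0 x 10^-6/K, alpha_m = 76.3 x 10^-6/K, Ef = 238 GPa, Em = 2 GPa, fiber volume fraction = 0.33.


E1 = Ef*Vf + Em*(1-Vf) = 79.88
alpha_1 = (alpha_f*Ef*Vf + alpha_m*Em*(1-Vf))/E1 = 1.28 x 10^-6/K

1.28 x 10^-6/K


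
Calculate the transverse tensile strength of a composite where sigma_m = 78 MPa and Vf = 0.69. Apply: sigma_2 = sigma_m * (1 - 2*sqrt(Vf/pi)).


factor = 1 - 2*sqrt(0.69/pi) = 0.0627
sigma_2 = 78 * 0.0627 = 4.89 MPa

4.89 MPa


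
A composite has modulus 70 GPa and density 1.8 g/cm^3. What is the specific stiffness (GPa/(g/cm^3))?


Specific stiffness = E/rho = 70/1.8 = 38.9 GPa/(g/cm^3)

38.9 GPa/(g/cm^3)


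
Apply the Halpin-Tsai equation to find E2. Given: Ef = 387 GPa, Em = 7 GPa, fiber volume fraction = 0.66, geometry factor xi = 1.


eta = (Ef/Em - 1)/(Ef/Em + xi) = (55.2857 - 1)/(55.2857 + 1) = 0.9645
E2 = Em*(1+xi*eta*Vf)/(1-eta*Vf) = 31.52 GPa

31.52 GPa


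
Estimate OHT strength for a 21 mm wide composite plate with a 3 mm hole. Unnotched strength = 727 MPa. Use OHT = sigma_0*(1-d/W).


OHT = sigma_0*(1-d/W) = 727*(1-3/21) = 623.1 MPa

623.1 MPa


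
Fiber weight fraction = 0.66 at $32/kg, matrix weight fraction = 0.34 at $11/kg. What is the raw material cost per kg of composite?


Cost = cost_f*Wf + cost_m*Wm = 32*0.66 + 11*0.34 = $24.86/kg

$24.86/kg


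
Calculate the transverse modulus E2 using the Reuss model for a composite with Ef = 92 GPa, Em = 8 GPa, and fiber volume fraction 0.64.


1/E2 = Vf/Ef + (1-Vf)/Em = 0.64/92 + 0.36/8
E2 = 19.25 GPa

19.25 GPa


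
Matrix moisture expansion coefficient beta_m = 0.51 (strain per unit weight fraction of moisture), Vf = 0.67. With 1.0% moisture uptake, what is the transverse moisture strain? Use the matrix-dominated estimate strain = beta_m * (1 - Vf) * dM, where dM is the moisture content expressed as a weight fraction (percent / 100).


dM = 1.0/100 = 0.01
strain = beta_m * (1-Vf) * dM = 0.51 * 0.33 * 0.01 = 0.001683

0.001683


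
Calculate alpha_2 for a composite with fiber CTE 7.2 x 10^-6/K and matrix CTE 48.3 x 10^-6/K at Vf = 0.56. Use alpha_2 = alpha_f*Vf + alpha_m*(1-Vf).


alpha_2 = alpha_f*Vf + alpha_m*(1-Vf) = 7.2*0.56 + 48.3*0.44 = 25.3 x 10^-6/K

25.3 x 10^-6/K


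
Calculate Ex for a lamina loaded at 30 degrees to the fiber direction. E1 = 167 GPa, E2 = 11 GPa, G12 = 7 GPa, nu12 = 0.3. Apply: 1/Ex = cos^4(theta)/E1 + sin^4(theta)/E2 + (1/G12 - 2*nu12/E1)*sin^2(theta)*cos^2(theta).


cos^4(30) = 0.5625, sin^4(30) = 0.0625, sin^2(30)*cos^2(30) = 0.1875
1/G12 - 2*nu12/E1 = 1/7 - 2*0.3/167 = 0.139264 GPa^-1
1/Ex = 0.5625/167 + 0.0625/11 + 0.139264*0.1875 = 0.0351621 GPa^-1
Ex = 28.44 GPa

28.44 GPa


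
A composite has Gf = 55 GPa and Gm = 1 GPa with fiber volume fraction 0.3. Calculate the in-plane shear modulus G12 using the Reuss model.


1/G12 = Vf/Gf + (1-Vf)/Gm = 0.3/55 + 0.7/1
G12 = 1.42 GPa

1.42 GPa


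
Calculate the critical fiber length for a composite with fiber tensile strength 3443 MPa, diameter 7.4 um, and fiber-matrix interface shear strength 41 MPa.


Lc = sigma_f * d / (2 * tau_i) = 3443 * 7.4 / (2 * 41) = 310.7 um

310.7 um


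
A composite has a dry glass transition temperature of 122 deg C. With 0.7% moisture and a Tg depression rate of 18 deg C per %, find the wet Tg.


Tg_wet = Tg_dry - k*moisture = 122 - 18*0.7 = 109.4 deg C

109.4 deg C


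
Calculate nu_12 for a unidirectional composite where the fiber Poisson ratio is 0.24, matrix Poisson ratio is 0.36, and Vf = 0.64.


nu_12 = nu_f*Vf + nu_m*(1-Vf) = 0.24*0.64 + 0.36*0.36 = 0.2832

0.2832


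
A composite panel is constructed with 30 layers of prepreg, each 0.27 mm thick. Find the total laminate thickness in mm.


h = n * t_ply = 30 * 0.27 = 8.1 mm

8.1 mm


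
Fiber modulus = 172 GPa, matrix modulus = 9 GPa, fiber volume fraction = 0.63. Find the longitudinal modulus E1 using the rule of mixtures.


E1 = Ef*Vf + Em*(1-Vf) = 172*0.63 + 9*0.37 = 111.69 GPa

111.69 GPa


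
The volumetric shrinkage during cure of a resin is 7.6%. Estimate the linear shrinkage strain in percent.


Linear shrinkage ≈ vol_shrink/3 = 7.6/3 = 2.533%

2.533%


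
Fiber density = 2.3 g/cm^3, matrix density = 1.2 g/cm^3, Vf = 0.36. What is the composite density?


rho_c = rho_f*Vf + rho_m*(1-Vf) = 2.3*0.36 + 1.2*0.64 = 1.596 g/cm^3

1.596 g/cm^3


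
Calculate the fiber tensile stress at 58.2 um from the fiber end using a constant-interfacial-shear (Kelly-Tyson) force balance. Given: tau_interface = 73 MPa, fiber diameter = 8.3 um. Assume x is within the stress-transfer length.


Force balance: sigma_f * (pi*d^2/4) = tau * (pi*d) * x  ->  sigma_f = 4 * tau * x / d
sigma_f = 4 * 73 * 58.2 / 8.3 = 2047.5 MPa

2047.5 MPa


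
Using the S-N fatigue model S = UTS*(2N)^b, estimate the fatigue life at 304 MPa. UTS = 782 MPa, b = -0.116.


N = 0.5 * (S/UTS)^(1/b) = 0.5 * (304/782)^(1/-0.116) = 1723.1573 cycles

1723.1573 cycles


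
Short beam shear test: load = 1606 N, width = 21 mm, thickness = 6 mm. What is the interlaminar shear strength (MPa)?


ILSS = 3F/(4bh) = 3*1606/(4*21*6) = 9.56 MPa

9.56 MPa


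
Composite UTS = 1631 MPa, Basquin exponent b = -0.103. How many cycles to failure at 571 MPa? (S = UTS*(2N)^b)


N = 0.5 * (S/UTS)^(1/b) = 0.5 * (571/1631)^(1/-0.103) = 13316.3760 cycles

13316.3760 cycles


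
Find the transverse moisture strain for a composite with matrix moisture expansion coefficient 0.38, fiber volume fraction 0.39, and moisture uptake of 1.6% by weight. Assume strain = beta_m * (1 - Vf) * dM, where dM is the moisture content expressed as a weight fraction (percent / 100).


dM = 1.6/100 = 0.016
strain = beta_m * (1-Vf) * dM = 0.38 * 0.61 * 0.016 = 0.0037088

0.0037088


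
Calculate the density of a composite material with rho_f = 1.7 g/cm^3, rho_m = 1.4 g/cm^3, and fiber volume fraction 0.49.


rho_c = rho_f*Vf + rho_m*(1-Vf) = 1.7*0.49 + 1.4*0.51 = 1.547 g/cm^3

1.547 g/cm^3


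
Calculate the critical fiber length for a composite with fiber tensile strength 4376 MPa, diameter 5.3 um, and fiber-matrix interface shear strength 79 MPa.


Lc = sigma_f * d / (2 * tau_i) = 4376 * 5.3 / (2 * 79) = 146.8 um

146.8 um


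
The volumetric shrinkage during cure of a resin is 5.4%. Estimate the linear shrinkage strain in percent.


Linear shrinkage ≈ vol_shrink/3 = 5.4/3 = 1.8%

1.8%


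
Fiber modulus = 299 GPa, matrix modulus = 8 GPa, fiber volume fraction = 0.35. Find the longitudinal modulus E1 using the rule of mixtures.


E1 = Ef*Vf + Em*(1-Vf) = 299*0.35 + 8*0.65 = 109.85 GPa

109.85 GPa


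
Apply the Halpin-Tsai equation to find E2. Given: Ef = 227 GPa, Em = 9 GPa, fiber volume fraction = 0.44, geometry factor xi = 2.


eta = (Ef/Em - 1)/(Ef/Em + xi) = (25.2222 - 1)/(25.2222 + 2) = 0.8898
E2 = Em*(1+xi*eta*Vf)/(1-eta*Vf) = 26.37 GPa

26.37 GPa


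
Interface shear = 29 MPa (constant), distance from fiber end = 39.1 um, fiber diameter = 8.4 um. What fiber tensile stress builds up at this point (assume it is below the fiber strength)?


Force balance: sigma_f * (pi*d^2/4) = tau * (pi*d) * x  ->  sigma_f = 4 * tau * x / d
sigma_f = 4 * 29 * 39.1 / 8.4 = 540.0 MPa

540.0 MPa


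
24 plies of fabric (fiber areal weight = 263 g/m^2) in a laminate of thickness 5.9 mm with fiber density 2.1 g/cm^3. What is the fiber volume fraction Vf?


Vf = n * FAW / (rho_f * h * 1000) = 24 * 263 / (2.1 * 5.9 * 1000) = 0.5094

0.5094


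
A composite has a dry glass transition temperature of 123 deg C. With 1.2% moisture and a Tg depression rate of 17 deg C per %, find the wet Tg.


Tg_wet = Tg_dry - k*moisture = 123 - 17*1.2 = 102.6 deg C

102.6 deg C


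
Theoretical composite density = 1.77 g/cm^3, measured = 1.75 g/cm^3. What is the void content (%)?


Void% = (rho_theo - rho_actual)/rho_theo * 100 = (1.77 - 1.75)/1.77 * 100 = 1.13%

1.13%


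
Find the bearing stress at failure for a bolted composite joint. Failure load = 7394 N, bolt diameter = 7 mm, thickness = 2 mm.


sigma_br = F/(d*h) = 7394/(7*2) = 528.1 MPa

528.1 MPa


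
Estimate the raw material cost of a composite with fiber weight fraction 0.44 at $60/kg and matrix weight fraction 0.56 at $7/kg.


Cost = cost_f*Wf + cost_m*Wm = 60*0.44 + 7*0.56 = $30.32/kg

$30.32/kg


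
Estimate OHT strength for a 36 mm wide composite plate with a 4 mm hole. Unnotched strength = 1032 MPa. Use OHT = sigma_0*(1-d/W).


OHT = sigma_0*(1-d/W) = 1032*(1-4/36) = 917.3 MPa

917.3 MPa


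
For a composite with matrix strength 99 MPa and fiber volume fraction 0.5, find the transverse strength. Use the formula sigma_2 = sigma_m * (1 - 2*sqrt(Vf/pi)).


factor = 1 - 2*sqrt(0.5/pi) = 0.2021
sigma_2 = 99 * 0.2021 = 20.01 MPa

20.01 MPa


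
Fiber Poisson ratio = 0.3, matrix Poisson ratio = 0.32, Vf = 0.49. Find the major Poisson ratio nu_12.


nu_12 = nu_f*Vf + nu_m*(1-Vf) = 0.3*0.49 + 0.32*0.51 = 0.3102

0.3102


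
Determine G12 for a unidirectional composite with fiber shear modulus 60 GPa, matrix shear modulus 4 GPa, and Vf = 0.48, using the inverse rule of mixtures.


1/G12 = Vf/Gf + (1-Vf)/Gm = 0.48/60 + 0.52/4
G12 = 7.25 GPa

7.25 GPa


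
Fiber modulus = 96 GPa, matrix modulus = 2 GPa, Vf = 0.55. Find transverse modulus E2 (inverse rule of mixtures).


1/E2 = Vf/Ef + (1-Vf)/Em = 0.55/96 + 0.45/2
E2 = 4.33 GPa

4.33 GPa


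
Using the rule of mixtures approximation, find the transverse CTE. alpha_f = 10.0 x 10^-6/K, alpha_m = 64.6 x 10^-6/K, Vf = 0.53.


alpha_2 = alpha_f*Vf + alpha_m*(1-Vf) = 10.0*0.53 + 64.6*0.47 = 35.7 x 10^-6/K

35.7 x 10^-6/K


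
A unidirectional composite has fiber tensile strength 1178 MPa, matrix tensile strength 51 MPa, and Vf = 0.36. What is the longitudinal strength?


sigma_1 = sigma_f*Vf + sigma_m*(1-Vf) = 1178*0.36 + 51*0.64 = 456.7 MPa

456.7 MPa


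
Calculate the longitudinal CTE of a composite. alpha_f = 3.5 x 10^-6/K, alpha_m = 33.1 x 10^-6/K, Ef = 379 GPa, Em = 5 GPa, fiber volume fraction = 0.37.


E1 = Ef*Vf + Em*(1-Vf) = 143.38
alpha_1 = (alpha_f*Ef*Vf + alpha_m*Em*(1-Vf))/E1 = 4.15 x 10^-6/K

4.15 x 10^-6/K


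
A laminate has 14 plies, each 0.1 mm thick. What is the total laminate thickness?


h = n * t_ply = 14 * 0.1 = 1.4 mm

1.4 mm


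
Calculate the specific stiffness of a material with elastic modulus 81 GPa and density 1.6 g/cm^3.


Specific stiffness = E/rho = 81/1.6 = 50.6 GPa/(g/cm^3)

50.6 GPa/(g/cm^3)


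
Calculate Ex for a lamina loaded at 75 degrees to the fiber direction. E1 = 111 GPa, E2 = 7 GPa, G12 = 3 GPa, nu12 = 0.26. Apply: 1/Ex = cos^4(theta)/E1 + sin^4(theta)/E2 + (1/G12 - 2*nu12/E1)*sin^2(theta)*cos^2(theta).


cos^4(75) = 0.004487, sin^4(75) = 0.870513, sin^2(75)*cos^2(75) = 0.0625
1/G12 - 2*nu12/E1 = 1/3 - 2*0.26/111 = 0.328649 GPa^-1
1/Ex = 0.004487/111 + 0.870513/7 + 0.328649*0.0625 = 0.1449399 GPa^-1
Ex = 6.9 GPa

6.9 GPa


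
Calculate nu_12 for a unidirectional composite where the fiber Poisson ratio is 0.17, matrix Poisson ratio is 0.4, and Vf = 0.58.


nu_12 = nu_f*Vf + nu_m*(1-Vf) = 0.17*0.58 + 0.4*0.42 = 0.2666

0.2666


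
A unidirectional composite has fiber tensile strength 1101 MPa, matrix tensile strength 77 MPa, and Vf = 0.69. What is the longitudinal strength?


sigma_1 = sigma_f*Vf + sigma_m*(1-Vf) = 1101*0.69 + 77*0.31 = 783.6 MPa

783.6 MPa


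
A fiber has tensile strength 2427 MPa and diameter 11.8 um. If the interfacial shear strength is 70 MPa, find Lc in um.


Lc = sigma_f * d / (2 * tau_i) = 2427 * 11.8 / (2 * 70) = 204.6 um

204.6 um


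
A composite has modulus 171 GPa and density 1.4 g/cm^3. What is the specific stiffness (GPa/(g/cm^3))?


Specific stiffness = E/rho = 171/1.4 = 122.1 GPa/(g/cm^3)

122.1 GPa/(g/cm^3)


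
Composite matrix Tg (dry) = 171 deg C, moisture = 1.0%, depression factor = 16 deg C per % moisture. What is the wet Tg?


Tg_wet = Tg_dry - k*moisture = 171 - 16*1.0 = 155.0 deg C

155.0 deg C


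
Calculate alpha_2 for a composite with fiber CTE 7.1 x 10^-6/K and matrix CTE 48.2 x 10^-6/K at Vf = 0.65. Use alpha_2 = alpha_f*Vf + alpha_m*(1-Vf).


alpha_2 = alpha_f*Vf + alpha_m*(1-Vf) = 7.1*0.65 + 48.2*0.35 = 21.5 x 10^-6/K

21.5 x 10^-6/K


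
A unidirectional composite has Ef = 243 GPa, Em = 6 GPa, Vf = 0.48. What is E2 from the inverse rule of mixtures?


1/E2 = Vf/Ef + (1-Vf)/Em = 0.48/243 + 0.52/6
E2 = 11.28 GPa

11.28 GPa


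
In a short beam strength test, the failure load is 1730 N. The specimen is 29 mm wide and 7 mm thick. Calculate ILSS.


ILSS = 3F/(4bh) = 3*1730/(4*29*7) = 6.39 MPa

6.39 MPa


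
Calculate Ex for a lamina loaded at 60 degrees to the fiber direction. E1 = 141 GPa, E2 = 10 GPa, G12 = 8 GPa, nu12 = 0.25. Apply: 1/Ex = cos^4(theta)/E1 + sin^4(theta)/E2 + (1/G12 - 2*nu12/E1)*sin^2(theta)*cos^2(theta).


cos^4(60) = 0.0625, sin^4(60) = 0.5625, sin^2(60)*cos^2(60) = 0.1875
1/G12 - 2*nu12/E1 = 1/8 - 2*0.25/141 = 0.121454 GPa^-1
1/Ex = 0.0625/141 + 0.5625/10 + 0.121454*0.1875 = 0.0794659 GPa^-1
Ex = 12.58 GPa

12.58 GPa


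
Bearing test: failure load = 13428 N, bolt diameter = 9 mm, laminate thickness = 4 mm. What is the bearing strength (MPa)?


sigma_br = F/(d*h) = 13428/(9*4) = 373.0 MPa

373.0 MPa


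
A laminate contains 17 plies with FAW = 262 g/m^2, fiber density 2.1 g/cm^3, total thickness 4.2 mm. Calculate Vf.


Vf = n * FAW / (rho_f * h * 1000) = 17 * 262 / (2.1 * 4.2 * 1000) = 0.505

0.505


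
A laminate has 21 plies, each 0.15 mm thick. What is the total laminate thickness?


h = n * t_ply = 21 * 0.15 = 3.15 mm

3.15 mm


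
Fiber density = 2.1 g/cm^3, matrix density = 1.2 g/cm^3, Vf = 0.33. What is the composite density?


rho_c = rho_f*Vf + rho_m*(1-Vf) = 2.1*0.33 + 1.2*0.67 = 1.497 g/cm^3

1.497 g/cm^3


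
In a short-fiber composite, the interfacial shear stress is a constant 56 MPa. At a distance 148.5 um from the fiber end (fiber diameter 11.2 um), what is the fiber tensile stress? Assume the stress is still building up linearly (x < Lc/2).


Force balance: sigma_f * (pi*d^2/4) = tau * (pi*d) * x  ->  sigma_f = 4 * tau * x / d
sigma_f = 4 * 56 * 148.5 / 11.2 = 2970.0 MPa

2970.0 MPa


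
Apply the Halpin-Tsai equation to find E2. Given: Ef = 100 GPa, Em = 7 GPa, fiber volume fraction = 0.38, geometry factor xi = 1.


eta = (Ef/Em - 1)/(Ef/Em + xi) = (14.2857 - 1)/(14.2857 + 1) = 0.8692
E2 = Em*(1+xi*eta*Vf)/(1-eta*Vf) = 13.9 GPa

13.9 GPa


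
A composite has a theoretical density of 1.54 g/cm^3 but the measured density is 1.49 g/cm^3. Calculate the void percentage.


Void% = (rho_theo - rho_actual)/rho_theo * 100 = (1.54 - 1.49)/1.54 * 100 = 3.25%

3.25%
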